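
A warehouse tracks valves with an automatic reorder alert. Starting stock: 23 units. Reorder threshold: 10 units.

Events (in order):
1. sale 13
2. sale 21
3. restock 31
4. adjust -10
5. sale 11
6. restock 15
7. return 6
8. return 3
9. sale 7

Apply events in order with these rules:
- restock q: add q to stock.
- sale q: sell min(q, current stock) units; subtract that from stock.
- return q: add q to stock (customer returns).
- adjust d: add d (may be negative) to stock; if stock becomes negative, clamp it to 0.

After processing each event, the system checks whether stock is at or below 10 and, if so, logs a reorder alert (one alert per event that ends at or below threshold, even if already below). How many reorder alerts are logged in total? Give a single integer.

Processing events:
Start: stock = 23
  Event 1 (sale 13): sell min(13,23)=13. stock: 23 - 13 = 10. total_sold = 13
  Event 2 (sale 21): sell min(21,10)=10. stock: 10 - 10 = 0. total_sold = 23
  Event 3 (restock 31): 0 + 31 = 31
  Event 4 (adjust -10): 31 + -10 = 21
  Event 5 (sale 11): sell min(11,21)=11. stock: 21 - 11 = 10. total_sold = 34
  Event 6 (restock 15): 10 + 15 = 25
  Event 7 (return 6): 25 + 6 = 31
  Event 8 (return 3): 31 + 3 = 34
  Event 9 (sale 7): sell min(7,34)=7. stock: 34 - 7 = 27. total_sold = 41
Final: stock = 27, total_sold = 41

Checking against threshold 10:
  After event 1: stock=10 <= 10 -> ALERT
  After event 2: stock=0 <= 10 -> ALERT
  After event 3: stock=31 > 10
  After event 4: stock=21 > 10
  After event 5: stock=10 <= 10 -> ALERT
  After event 6: stock=25 > 10
  After event 7: stock=31 > 10
  After event 8: stock=34 > 10
  After event 9: stock=27 > 10
Alert events: [1, 2, 5]. Count = 3

Answer: 3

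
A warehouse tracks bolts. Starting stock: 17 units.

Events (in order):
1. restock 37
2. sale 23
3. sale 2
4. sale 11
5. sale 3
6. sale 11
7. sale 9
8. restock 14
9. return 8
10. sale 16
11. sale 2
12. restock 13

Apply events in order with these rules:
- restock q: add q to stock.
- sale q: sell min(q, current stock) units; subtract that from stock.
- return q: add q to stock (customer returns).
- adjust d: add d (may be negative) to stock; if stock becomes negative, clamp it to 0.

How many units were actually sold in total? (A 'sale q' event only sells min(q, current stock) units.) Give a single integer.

Processing events:
Start: stock = 17
  Event 1 (restock 37): 17 + 37 = 54
  Event 2 (sale 23): sell min(23,54)=23. stock: 54 - 23 = 31. total_sold = 23
  Event 3 (sale 2): sell min(2,31)=2. stock: 31 - 2 = 29. total_sold = 25
  Event 4 (sale 11): sell min(11,29)=11. stock: 29 - 11 = 18. total_sold = 36
  Event 5 (sale 3): sell min(3,18)=3. stock: 18 - 3 = 15. total_sold = 39
  Event 6 (sale 11): sell min(11,15)=11. stock: 15 - 11 = 4. total_sold = 50
  Event 7 (sale 9): sell min(9,4)=4. stock: 4 - 4 = 0. total_sold = 54
  Event 8 (restock 14): 0 + 14 = 14
  Event 9 (return 8): 14 + 8 = 22
  Event 10 (sale 16): sell min(16,22)=16. stock: 22 - 16 = 6. total_sold = 70
  Event 11 (sale 2): sell min(2,6)=2. stock: 6 - 2 = 4. total_sold = 72
  Event 12 (restock 13): 4 + 13 = 17
Final: stock = 17, total_sold = 72

Answer: 72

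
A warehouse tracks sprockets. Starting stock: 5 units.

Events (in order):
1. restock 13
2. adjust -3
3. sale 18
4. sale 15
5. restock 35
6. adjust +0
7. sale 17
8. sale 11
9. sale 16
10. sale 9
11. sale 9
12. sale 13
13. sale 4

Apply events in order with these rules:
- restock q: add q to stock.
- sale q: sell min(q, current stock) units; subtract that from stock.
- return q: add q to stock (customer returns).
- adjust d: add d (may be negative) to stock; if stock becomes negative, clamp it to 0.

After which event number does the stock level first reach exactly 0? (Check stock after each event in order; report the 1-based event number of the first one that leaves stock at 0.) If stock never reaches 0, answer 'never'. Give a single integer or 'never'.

Answer: 3

Derivation:
Processing events:
Start: stock = 5
  Event 1 (restock 13): 5 + 13 = 18
  Event 2 (adjust -3): 18 + -3 = 15
  Event 3 (sale 18): sell min(18,15)=15. stock: 15 - 15 = 0. total_sold = 15
  Event 4 (sale 15): sell min(15,0)=0. stock: 0 - 0 = 0. total_sold = 15
  Event 5 (restock 35): 0 + 35 = 35
  Event 6 (adjust +0): 35 + 0 = 35
  Event 7 (sale 17): sell min(17,35)=17. stock: 35 - 17 = 18. total_sold = 32
  Event 8 (sale 11): sell min(11,18)=11. stock: 18 - 11 = 7. total_sold = 43
  Event 9 (sale 16): sell min(16,7)=7. stock: 7 - 7 = 0. total_sold = 50
  Event 10 (sale 9): sell min(9,0)=0. stock: 0 - 0 = 0. total_sold = 50
  Event 11 (sale 9): sell min(9,0)=0. stock: 0 - 0 = 0. total_sold = 50
  Event 12 (sale 13): sell min(13,0)=0. stock: 0 - 0 = 0. total_sold = 50
  Event 13 (sale 4): sell min(4,0)=0. stock: 0 - 0 = 0. total_sold = 50
Final: stock = 0, total_sold = 50

First zero at event 3.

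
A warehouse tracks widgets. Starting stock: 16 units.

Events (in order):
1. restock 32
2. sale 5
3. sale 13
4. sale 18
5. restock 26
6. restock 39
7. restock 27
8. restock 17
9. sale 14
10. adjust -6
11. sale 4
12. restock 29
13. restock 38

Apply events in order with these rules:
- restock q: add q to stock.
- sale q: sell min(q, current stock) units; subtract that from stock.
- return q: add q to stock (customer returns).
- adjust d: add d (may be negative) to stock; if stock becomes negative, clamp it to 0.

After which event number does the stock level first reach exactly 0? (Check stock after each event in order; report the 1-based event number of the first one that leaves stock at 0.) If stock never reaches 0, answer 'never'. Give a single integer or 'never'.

Processing events:
Start: stock = 16
  Event 1 (restock 32): 16 + 32 = 48
  Event 2 (sale 5): sell min(5,48)=5. stock: 48 - 5 = 43. total_sold = 5
  Event 3 (sale 13): sell min(13,43)=13. stock: 43 - 13 = 30. total_sold = 18
  Event 4 (sale 18): sell min(18,30)=18. stock: 30 - 18 = 12. total_sold = 36
  Event 5 (restock 26): 12 + 26 = 38
  Event 6 (restock 39): 38 + 39 = 77
  Event 7 (restock 27): 77 + 27 = 104
  Event 8 (restock 17): 104 + 17 = 121
  Event 9 (sale 14): sell min(14,121)=14. stock: 121 - 14 = 107. total_sold = 50
  Event 10 (adjust -6): 107 + -6 = 101
  Event 11 (sale 4): sell min(4,101)=4. stock: 101 - 4 = 97. total_sold = 54
  Event 12 (restock 29): 97 + 29 = 126
  Event 13 (restock 38): 126 + 38 = 164
Final: stock = 164, total_sold = 54

Stock never reaches 0.

Answer: never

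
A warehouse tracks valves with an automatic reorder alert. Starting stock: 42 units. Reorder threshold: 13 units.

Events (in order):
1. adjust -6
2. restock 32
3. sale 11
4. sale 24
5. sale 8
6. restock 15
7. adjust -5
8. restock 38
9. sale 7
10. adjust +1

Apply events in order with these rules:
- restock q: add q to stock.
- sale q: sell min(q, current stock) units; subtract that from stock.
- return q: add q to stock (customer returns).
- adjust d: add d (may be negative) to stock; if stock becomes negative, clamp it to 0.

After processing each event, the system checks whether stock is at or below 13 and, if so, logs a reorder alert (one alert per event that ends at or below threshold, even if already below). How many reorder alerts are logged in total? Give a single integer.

Processing events:
Start: stock = 42
  Event 1 (adjust -6): 42 + -6 = 36
  Event 2 (restock 32): 36 + 32 = 68
  Event 3 (sale 11): sell min(11,68)=11. stock: 68 - 11 = 57. total_sold = 11
  Event 4 (sale 24): sell min(24,57)=24. stock: 57 - 24 = 33. total_sold = 35
  Event 5 (sale 8): sell min(8,33)=8. stock: 33 - 8 = 25. total_sold = 43
  Event 6 (restock 15): 25 + 15 = 40
  Event 7 (adjust -5): 40 + -5 = 35
  Event 8 (restock 38): 35 + 38 = 73
  Event 9 (sale 7): sell min(7,73)=7. stock: 73 - 7 = 66. total_sold = 50
  Event 10 (adjust +1): 66 + 1 = 67
Final: stock = 67, total_sold = 50

Checking against threshold 13:
  After event 1: stock=36 > 13
  After event 2: stock=68 > 13
  After event 3: stock=57 > 13
  After event 4: stock=33 > 13
  After event 5: stock=25 > 13
  After event 6: stock=40 > 13
  After event 7: stock=35 > 13
  After event 8: stock=73 > 13
  After event 9: stock=66 > 13
  After event 10: stock=67 > 13
Alert events: []. Count = 0

Answer: 0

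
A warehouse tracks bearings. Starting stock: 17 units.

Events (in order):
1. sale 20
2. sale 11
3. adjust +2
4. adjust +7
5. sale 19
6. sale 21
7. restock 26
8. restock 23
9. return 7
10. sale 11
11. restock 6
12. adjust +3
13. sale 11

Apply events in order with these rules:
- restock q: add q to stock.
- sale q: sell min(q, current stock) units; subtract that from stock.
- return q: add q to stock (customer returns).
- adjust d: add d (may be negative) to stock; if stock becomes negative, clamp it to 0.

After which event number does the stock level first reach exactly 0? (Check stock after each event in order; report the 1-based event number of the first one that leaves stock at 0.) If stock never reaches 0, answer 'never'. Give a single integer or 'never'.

Answer: 1

Derivation:
Processing events:
Start: stock = 17
  Event 1 (sale 20): sell min(20,17)=17. stock: 17 - 17 = 0. total_sold = 17
  Event 2 (sale 11): sell min(11,0)=0. stock: 0 - 0 = 0. total_sold = 17
  Event 3 (adjust +2): 0 + 2 = 2
  Event 4 (adjust +7): 2 + 7 = 9
  Event 5 (sale 19): sell min(19,9)=9. stock: 9 - 9 = 0. total_sold = 26
  Event 6 (sale 21): sell min(21,0)=0. stock: 0 - 0 = 0. total_sold = 26
  Event 7 (restock 26): 0 + 26 = 26
  Event 8 (restock 23): 26 + 23 = 49
  Event 9 (return 7): 49 + 7 = 56
  Event 10 (sale 11): sell min(11,56)=11. stock: 56 - 11 = 45. total_sold = 37
  Event 11 (restock 6): 45 + 6 = 51
  Event 12 (adjust +3): 51 + 3 = 54
  Event 13 (sale 11): sell min(11,54)=11. stock: 54 - 11 = 43. total_sold = 48
Final: stock = 43, total_sold = 48

First zero at event 1.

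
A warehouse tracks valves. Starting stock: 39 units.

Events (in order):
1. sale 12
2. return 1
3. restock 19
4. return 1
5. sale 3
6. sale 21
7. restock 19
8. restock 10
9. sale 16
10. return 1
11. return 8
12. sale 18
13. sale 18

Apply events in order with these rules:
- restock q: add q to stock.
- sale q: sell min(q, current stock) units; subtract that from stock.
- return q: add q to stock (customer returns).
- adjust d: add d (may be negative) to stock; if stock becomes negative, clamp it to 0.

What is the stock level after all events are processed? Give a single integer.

Processing events:
Start: stock = 39
  Event 1 (sale 12): sell min(12,39)=12. stock: 39 - 12 = 27. total_sold = 12
  Event 2 (return 1): 27 + 1 = 28
  Event 3 (restock 19): 28 + 19 = 47
  Event 4 (return 1): 47 + 1 = 48
  Event 5 (sale 3): sell min(3,48)=3. stock: 48 - 3 = 45. total_sold = 15
  Event 6 (sale 21): sell min(21,45)=21. stock: 45 - 21 = 24. total_sold = 36
  Event 7 (restock 19): 24 + 19 = 43
  Event 8 (restock 10): 43 + 10 = 53
  Event 9 (sale 16): sell min(16,53)=16. stock: 53 - 16 = 37. total_sold = 52
  Event 10 (return 1): 37 + 1 = 38
  Event 11 (return 8): 38 + 8 = 46
  Event 12 (sale 18): sell min(18,46)=18. stock: 46 - 18 = 28. total_sold = 70
  Event 13 (sale 18): sell min(18,28)=18. stock: 28 - 18 = 10. total_sold = 88
Final: stock = 10, total_sold = 88

Answer: 10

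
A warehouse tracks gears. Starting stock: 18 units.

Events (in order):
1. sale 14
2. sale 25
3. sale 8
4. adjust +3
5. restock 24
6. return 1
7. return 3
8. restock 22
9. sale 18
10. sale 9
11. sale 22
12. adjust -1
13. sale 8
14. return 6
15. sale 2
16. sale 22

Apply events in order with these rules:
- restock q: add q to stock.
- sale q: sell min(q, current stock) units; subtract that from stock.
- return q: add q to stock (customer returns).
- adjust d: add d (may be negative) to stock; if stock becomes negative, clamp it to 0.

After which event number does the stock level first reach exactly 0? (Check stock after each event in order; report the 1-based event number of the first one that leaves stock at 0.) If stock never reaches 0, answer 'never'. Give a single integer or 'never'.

Processing events:
Start: stock = 18
  Event 1 (sale 14): sell min(14,18)=14. stock: 18 - 14 = 4. total_sold = 14
  Event 2 (sale 25): sell min(25,4)=4. stock: 4 - 4 = 0. total_sold = 18
  Event 3 (sale 8): sell min(8,0)=0. stock: 0 - 0 = 0. total_sold = 18
  Event 4 (adjust +3): 0 + 3 = 3
  Event 5 (restock 24): 3 + 24 = 27
  Event 6 (return 1): 27 + 1 = 28
  Event 7 (return 3): 28 + 3 = 31
  Event 8 (restock 22): 31 + 22 = 53
  Event 9 (sale 18): sell min(18,53)=18. stock: 53 - 18 = 35. total_sold = 36
  Event 10 (sale 9): sell min(9,35)=9. stock: 35 - 9 = 26. total_sold = 45
  Event 11 (sale 22): sell min(22,26)=22. stock: 26 - 22 = 4. total_sold = 67
  Event 12 (adjust -1): 4 + -1 = 3
  Event 13 (sale 8): sell min(8,3)=3. stock: 3 - 3 = 0. total_sold = 70
  Event 14 (return 6): 0 + 6 = 6
  Event 15 (sale 2): sell min(2,6)=2. stock: 6 - 2 = 4. total_sold = 72
  Event 16 (sale 22): sell min(22,4)=4. stock: 4 - 4 = 0. total_sold = 76
Final: stock = 0, total_sold = 76

First zero at event 2.

Answer: 2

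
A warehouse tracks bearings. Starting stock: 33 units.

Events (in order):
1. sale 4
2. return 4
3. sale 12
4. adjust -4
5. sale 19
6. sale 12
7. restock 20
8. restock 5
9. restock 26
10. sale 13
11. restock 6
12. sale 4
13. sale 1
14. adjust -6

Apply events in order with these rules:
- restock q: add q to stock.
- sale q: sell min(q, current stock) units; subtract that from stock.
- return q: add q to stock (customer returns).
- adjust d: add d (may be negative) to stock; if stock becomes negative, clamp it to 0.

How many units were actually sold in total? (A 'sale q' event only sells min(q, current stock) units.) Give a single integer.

Answer: 51

Derivation:
Processing events:
Start: stock = 33
  Event 1 (sale 4): sell min(4,33)=4. stock: 33 - 4 = 29. total_sold = 4
  Event 2 (return 4): 29 + 4 = 33
  Event 3 (sale 12): sell min(12,33)=12. stock: 33 - 12 = 21. total_sold = 16
  Event 4 (adjust -4): 21 + -4 = 17
  Event 5 (sale 19): sell min(19,17)=17. stock: 17 - 17 = 0. total_sold = 33
  Event 6 (sale 12): sell min(12,0)=0. stock: 0 - 0 = 0. total_sold = 33
  Event 7 (restock 20): 0 + 20 = 20
  Event 8 (restock 5): 20 + 5 = 25
  Event 9 (restock 26): 25 + 26 = 51
  Event 10 (sale 13): sell min(13,51)=13. stock: 51 - 13 = 38. total_sold = 46
  Event 11 (restock 6): 38 + 6 = 44
  Event 12 (sale 4): sell min(4,44)=4. stock: 44 - 4 = 40. total_sold = 50
  Event 13 (sale 1): sell min(1,40)=1. stock: 40 - 1 = 39. total_sold = 51
  Event 14 (adjust -6): 39 + -6 = 33
Final: stock = 33, total_sold = 51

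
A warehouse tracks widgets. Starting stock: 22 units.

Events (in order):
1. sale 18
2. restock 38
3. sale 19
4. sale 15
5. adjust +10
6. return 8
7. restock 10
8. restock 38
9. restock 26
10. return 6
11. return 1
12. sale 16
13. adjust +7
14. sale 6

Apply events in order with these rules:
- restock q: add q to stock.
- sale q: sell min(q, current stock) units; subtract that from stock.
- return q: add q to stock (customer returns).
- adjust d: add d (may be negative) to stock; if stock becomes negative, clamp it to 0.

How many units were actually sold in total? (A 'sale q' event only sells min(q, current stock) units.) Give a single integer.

Processing events:
Start: stock = 22
  Event 1 (sale 18): sell min(18,22)=18. stock: 22 - 18 = 4. total_sold = 18
  Event 2 (restock 38): 4 + 38 = 42
  Event 3 (sale 19): sell min(19,42)=19. stock: 42 - 19 = 23. total_sold = 37
  Event 4 (sale 15): sell min(15,23)=15. stock: 23 - 15 = 8. total_sold = 52
  Event 5 (adjust +10): 8 + 10 = 18
  Event 6 (return 8): 18 + 8 = 26
  Event 7 (restock 10): 26 + 10 = 36
  Event 8 (restock 38): 36 + 38 = 74
  Event 9 (restock 26): 74 + 26 = 100
  Event 10 (return 6): 100 + 6 = 106
  Event 11 (return 1): 106 + 1 = 107
  Event 12 (sale 16): sell min(16,107)=16. stock: 107 - 16 = 91. total_sold = 68
  Event 13 (adjust +7): 91 + 7 = 98
  Event 14 (sale 6): sell min(6,98)=6. stock: 98 - 6 = 92. total_sold = 74
Final: stock = 92, total_sold = 74

Answer: 74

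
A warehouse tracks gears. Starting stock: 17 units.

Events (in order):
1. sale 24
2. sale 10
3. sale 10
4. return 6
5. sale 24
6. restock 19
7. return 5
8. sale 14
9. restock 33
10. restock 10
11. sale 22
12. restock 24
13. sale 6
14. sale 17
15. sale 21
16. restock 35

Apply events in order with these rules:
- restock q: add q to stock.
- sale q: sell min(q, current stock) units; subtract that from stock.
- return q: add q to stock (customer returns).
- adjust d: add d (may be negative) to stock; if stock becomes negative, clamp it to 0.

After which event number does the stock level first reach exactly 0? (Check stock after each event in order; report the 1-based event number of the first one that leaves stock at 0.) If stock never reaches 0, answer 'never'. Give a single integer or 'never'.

Answer: 1

Derivation:
Processing events:
Start: stock = 17
  Event 1 (sale 24): sell min(24,17)=17. stock: 17 - 17 = 0. total_sold = 17
  Event 2 (sale 10): sell min(10,0)=0. stock: 0 - 0 = 0. total_sold = 17
  Event 3 (sale 10): sell min(10,0)=0. stock: 0 - 0 = 0. total_sold = 17
  Event 4 (return 6): 0 + 6 = 6
  Event 5 (sale 24): sell min(24,6)=6. stock: 6 - 6 = 0. total_sold = 23
  Event 6 (restock 19): 0 + 19 = 19
  Event 7 (return 5): 19 + 5 = 24
  Event 8 (sale 14): sell min(14,24)=14. stock: 24 - 14 = 10. total_sold = 37
  Event 9 (restock 33): 10 + 33 = 43
  Event 10 (restock 10): 43 + 10 = 53
  Event 11 (sale 22): sell min(22,53)=22. stock: 53 - 22 = 31. total_sold = 59
  Event 12 (restock 24): 31 + 24 = 55
  Event 13 (sale 6): sell min(6,55)=6. stock: 55 - 6 = 49. total_sold = 65
  Event 14 (sale 17): sell min(17,49)=17. stock: 49 - 17 = 32. total_sold = 82
  Event 15 (sale 21): sell min(21,32)=21. stock: 32 - 21 = 11. total_sold = 103
  Event 16 (restock 35): 11 + 35 = 46
Final: stock = 46, total_sold = 103

First zero at event 1.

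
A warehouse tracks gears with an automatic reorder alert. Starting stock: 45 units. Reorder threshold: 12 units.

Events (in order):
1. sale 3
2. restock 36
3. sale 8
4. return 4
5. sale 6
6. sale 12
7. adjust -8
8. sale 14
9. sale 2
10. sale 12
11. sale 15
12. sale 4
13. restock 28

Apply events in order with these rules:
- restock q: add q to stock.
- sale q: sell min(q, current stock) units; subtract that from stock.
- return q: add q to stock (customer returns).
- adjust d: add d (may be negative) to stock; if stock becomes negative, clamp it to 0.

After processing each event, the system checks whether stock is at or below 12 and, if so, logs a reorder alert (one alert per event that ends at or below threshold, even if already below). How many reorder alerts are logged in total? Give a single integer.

Processing events:
Start: stock = 45
  Event 1 (sale 3): sell min(3,45)=3. stock: 45 - 3 = 42. total_sold = 3
  Event 2 (restock 36): 42 + 36 = 78
  Event 3 (sale 8): sell min(8,78)=8. stock: 78 - 8 = 70. total_sold = 11
  Event 4 (return 4): 70 + 4 = 74
  Event 5 (sale 6): sell min(6,74)=6. stock: 74 - 6 = 68. total_sold = 17
  Event 6 (sale 12): sell min(12,68)=12. stock: 68 - 12 = 56. total_sold = 29
  Event 7 (adjust -8): 56 + -8 = 48
  Event 8 (sale 14): sell min(14,48)=14. stock: 48 - 14 = 34. total_sold = 43
  Event 9 (sale 2): sell min(2,34)=2. stock: 34 - 2 = 32. total_sold = 45
  Event 10 (sale 12): sell min(12,32)=12. stock: 32 - 12 = 20. total_sold = 57
  Event 11 (sale 15): sell min(15,20)=15. stock: 20 - 15 = 5. total_sold = 72
  Event 12 (sale 4): sell min(4,5)=4. stock: 5 - 4 = 1. total_sold = 76
  Event 13 (restock 28): 1 + 28 = 29
Final: stock = 29, total_sold = 76

Checking against threshold 12:
  After event 1: stock=42 > 12
  After event 2: stock=78 > 12
  After event 3: stock=70 > 12
  After event 4: stock=74 > 12
  After event 5: stock=68 > 12
  After event 6: stock=56 > 12
  After event 7: stock=48 > 12
  After event 8: stock=34 > 12
  After event 9: stock=32 > 12
  After event 10: stock=20 > 12
  After event 11: stock=5 <= 12 -> ALERT
  After event 12: stock=1 <= 12 -> ALERT
  After event 13: stock=29 > 12
Alert events: [11, 12]. Count = 2

Answer: 2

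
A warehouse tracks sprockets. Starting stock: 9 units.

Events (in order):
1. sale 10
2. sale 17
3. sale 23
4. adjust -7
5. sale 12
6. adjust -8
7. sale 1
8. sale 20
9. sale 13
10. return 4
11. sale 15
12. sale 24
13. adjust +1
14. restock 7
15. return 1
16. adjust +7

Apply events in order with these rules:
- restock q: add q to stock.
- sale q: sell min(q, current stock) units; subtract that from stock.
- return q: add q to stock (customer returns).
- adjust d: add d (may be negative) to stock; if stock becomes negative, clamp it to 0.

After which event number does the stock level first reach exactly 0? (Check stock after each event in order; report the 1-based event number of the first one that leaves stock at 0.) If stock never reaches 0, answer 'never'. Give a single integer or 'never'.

Answer: 1

Derivation:
Processing events:
Start: stock = 9
  Event 1 (sale 10): sell min(10,9)=9. stock: 9 - 9 = 0. total_sold = 9
  Event 2 (sale 17): sell min(17,0)=0. stock: 0 - 0 = 0. total_sold = 9
  Event 3 (sale 23): sell min(23,0)=0. stock: 0 - 0 = 0. total_sold = 9
  Event 4 (adjust -7): 0 + -7 = 0 (clamped to 0)
  Event 5 (sale 12): sell min(12,0)=0. stock: 0 - 0 = 0. total_sold = 9
  Event 6 (adjust -8): 0 + -8 = 0 (clamped to 0)
  Event 7 (sale 1): sell min(1,0)=0. stock: 0 - 0 = 0. total_sold = 9
  Event 8 (sale 20): sell min(20,0)=0. stock: 0 - 0 = 0. total_sold = 9
  Event 9 (sale 13): sell min(13,0)=0. stock: 0 - 0 = 0. total_sold = 9
  Event 10 (return 4): 0 + 4 = 4
  Event 11 (sale 15): sell min(15,4)=4. stock: 4 - 4 = 0. total_sold = 13
  Event 12 (sale 24): sell min(24,0)=0. stock: 0 - 0 = 0. total_sold = 13
  Event 13 (adjust +1): 0 + 1 = 1
  Event 14 (restock 7): 1 + 7 = 8
  Event 15 (return 1): 8 + 1 = 9
  Event 16 (adjust +7): 9 + 7 = 16
Final: stock = 16, total_sold = 13

First zero at event 1.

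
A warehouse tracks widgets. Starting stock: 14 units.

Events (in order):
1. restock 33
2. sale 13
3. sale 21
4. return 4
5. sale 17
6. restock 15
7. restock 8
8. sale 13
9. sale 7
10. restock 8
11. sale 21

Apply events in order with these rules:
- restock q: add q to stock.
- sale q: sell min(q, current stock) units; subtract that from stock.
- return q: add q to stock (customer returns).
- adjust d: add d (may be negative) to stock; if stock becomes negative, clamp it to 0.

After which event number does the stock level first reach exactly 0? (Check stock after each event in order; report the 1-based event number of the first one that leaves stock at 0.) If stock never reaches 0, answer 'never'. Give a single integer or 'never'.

Answer: 5

Derivation:
Processing events:
Start: stock = 14
  Event 1 (restock 33): 14 + 33 = 47
  Event 2 (sale 13): sell min(13,47)=13. stock: 47 - 13 = 34. total_sold = 13
  Event 3 (sale 21): sell min(21,34)=21. stock: 34 - 21 = 13. total_sold = 34
  Event 4 (return 4): 13 + 4 = 17
  Event 5 (sale 17): sell min(17,17)=17. stock: 17 - 17 = 0. total_sold = 51
  Event 6 (restock 15): 0 + 15 = 15
  Event 7 (restock 8): 15 + 8 = 23
  Event 8 (sale 13): sell min(13,23)=13. stock: 23 - 13 = 10. total_sold = 64
  Event 9 (sale 7): sell min(7,10)=7. stock: 10 - 7 = 3. total_sold = 71
  Event 10 (restock 8): 3 + 8 = 11
  Event 11 (sale 21): sell min(21,11)=11. stock: 11 - 11 = 0. total_sold = 82
Final: stock = 0, total_sold = 82

First zero at event 5.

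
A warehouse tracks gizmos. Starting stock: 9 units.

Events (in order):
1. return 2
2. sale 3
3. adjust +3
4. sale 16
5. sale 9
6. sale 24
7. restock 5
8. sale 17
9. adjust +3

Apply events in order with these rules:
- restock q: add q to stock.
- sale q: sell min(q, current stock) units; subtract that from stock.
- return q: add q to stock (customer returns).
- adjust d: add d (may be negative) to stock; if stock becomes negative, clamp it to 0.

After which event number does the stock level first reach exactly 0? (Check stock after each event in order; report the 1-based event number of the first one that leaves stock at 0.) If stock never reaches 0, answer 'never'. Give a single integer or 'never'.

Answer: 4

Derivation:
Processing events:
Start: stock = 9
  Event 1 (return 2): 9 + 2 = 11
  Event 2 (sale 3): sell min(3,11)=3. stock: 11 - 3 = 8. total_sold = 3
  Event 3 (adjust +3): 8 + 3 = 11
  Event 4 (sale 16): sell min(16,11)=11. stock: 11 - 11 = 0. total_sold = 14
  Event 5 (sale 9): sell min(9,0)=0. stock: 0 - 0 = 0. total_sold = 14
  Event 6 (sale 24): sell min(24,0)=0. stock: 0 - 0 = 0. total_sold = 14
  Event 7 (restock 5): 0 + 5 = 5
  Event 8 (sale 17): sell min(17,5)=5. stock: 5 - 5 = 0. total_sold = 19
  Event 9 (adjust +3): 0 + 3 = 3
Final: stock = 3, total_sold = 19

First zero at event 4.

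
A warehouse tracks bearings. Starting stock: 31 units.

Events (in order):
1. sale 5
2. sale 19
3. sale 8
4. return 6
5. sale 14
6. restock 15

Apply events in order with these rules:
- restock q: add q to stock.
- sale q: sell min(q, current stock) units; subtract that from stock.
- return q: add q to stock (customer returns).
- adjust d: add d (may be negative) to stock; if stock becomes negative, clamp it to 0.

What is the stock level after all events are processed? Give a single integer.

Answer: 15

Derivation:
Processing events:
Start: stock = 31
  Event 1 (sale 5): sell min(5,31)=5. stock: 31 - 5 = 26. total_sold = 5
  Event 2 (sale 19): sell min(19,26)=19. stock: 26 - 19 = 7. total_sold = 24
  Event 3 (sale 8): sell min(8,7)=7. stock: 7 - 7 = 0. total_sold = 31
  Event 4 (return 6): 0 + 6 = 6
  Event 5 (sale 14): sell min(14,6)=6. stock: 6 - 6 = 0. total_sold = 37
  Event 6 (restock 15): 0 + 15 = 15
Final: stock = 15, total_sold = 37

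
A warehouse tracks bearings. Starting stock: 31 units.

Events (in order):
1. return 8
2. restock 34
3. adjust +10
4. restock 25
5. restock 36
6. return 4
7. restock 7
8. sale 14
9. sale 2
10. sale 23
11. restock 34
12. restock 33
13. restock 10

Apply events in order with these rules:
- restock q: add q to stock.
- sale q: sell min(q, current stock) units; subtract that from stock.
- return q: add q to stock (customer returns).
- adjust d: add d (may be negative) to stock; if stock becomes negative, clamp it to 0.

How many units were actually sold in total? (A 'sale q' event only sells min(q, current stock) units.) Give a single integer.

Processing events:
Start: stock = 31
  Event 1 (return 8): 31 + 8 = 39
  Event 2 (restock 34): 39 + 34 = 73
  Event 3 (adjust +10): 73 + 10 = 83
  Event 4 (restock 25): 83 + 25 = 108
  Event 5 (restock 36): 108 + 36 = 144
  Event 6 (return 4): 144 + 4 = 148
  Event 7 (restock 7): 148 + 7 = 155
  Event 8 (sale 14): sell min(14,155)=14. stock: 155 - 14 = 141. total_sold = 14
  Event 9 (sale 2): sell min(2,141)=2. stock: 141 - 2 = 139. total_sold = 16
  Event 10 (sale 23): sell min(23,139)=23. stock: 139 - 23 = 116. total_sold = 39
  Event 11 (restock 34): 116 + 34 = 150
  Event 12 (restock 33): 150 + 33 = 183
  Event 13 (restock 10): 183 + 10 = 193
Final: stock = 193, total_sold = 39

Answer: 39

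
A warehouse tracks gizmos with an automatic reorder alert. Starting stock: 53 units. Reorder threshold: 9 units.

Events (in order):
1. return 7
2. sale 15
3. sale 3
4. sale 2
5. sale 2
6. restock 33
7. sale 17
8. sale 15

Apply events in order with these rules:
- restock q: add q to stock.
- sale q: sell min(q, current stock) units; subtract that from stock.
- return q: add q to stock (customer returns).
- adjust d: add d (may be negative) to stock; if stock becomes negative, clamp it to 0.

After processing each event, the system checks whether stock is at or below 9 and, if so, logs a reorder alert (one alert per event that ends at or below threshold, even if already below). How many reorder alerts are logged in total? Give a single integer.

Processing events:
Start: stock = 53
  Event 1 (return 7): 53 + 7 = 60
  Event 2 (sale 15): sell min(15,60)=15. stock: 60 - 15 = 45. total_sold = 15
  Event 3 (sale 3): sell min(3,45)=3. stock: 45 - 3 = 42. total_sold = 18
  Event 4 (sale 2): sell min(2,42)=2. stock: 42 - 2 = 40. total_sold = 20
  Event 5 (sale 2): sell min(2,40)=2. stock: 40 - 2 = 38. total_sold = 22
  Event 6 (restock 33): 38 + 33 = 71
  Event 7 (sale 17): sell min(17,71)=17. stock: 71 - 17 = 54. total_sold = 39
  Event 8 (sale 15): sell min(15,54)=15. stock: 54 - 15 = 39. total_sold = 54
Final: stock = 39, total_sold = 54

Checking against threshold 9:
  After event 1: stock=60 > 9
  After event 2: stock=45 > 9
  After event 3: stock=42 > 9
  After event 4: stock=40 > 9
  After event 5: stock=38 > 9
  After event 6: stock=71 > 9
  After event 7: stock=54 > 9
  After event 8: stock=39 > 9
Alert events: []. Count = 0

Answer: 0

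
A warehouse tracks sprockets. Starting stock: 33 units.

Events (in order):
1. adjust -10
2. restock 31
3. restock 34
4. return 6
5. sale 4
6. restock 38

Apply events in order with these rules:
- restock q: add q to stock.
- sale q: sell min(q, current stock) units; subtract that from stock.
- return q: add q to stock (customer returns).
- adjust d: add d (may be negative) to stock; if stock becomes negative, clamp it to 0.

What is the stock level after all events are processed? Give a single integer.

Processing events:
Start: stock = 33
  Event 1 (adjust -10): 33 + -10 = 23
  Event 2 (restock 31): 23 + 31 = 54
  Event 3 (restock 34): 54 + 34 = 88
  Event 4 (return 6): 88 + 6 = 94
  Event 5 (sale 4): sell min(4,94)=4. stock: 94 - 4 = 90. total_sold = 4
  Event 6 (restock 38): 90 + 38 = 128
Final: stock = 128, total_sold = 4

Answer: 128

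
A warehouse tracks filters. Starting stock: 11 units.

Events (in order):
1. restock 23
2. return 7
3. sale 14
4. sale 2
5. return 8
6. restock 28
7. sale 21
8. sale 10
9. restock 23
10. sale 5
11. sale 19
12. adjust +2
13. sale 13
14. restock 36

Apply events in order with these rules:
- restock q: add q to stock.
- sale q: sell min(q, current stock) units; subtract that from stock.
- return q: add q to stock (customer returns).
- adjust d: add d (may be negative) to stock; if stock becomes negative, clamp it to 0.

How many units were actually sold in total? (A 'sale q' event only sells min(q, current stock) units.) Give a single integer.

Processing events:
Start: stock = 11
  Event 1 (restock 23): 11 + 23 = 34
  Event 2 (return 7): 34 + 7 = 41
  Event 3 (sale 14): sell min(14,41)=14. stock: 41 - 14 = 27. total_sold = 14
  Event 4 (sale 2): sell min(2,27)=2. stock: 27 - 2 = 25. total_sold = 16
  Event 5 (return 8): 25 + 8 = 33
  Event 6 (restock 28): 33 + 28 = 61
  Event 7 (sale 21): sell min(21,61)=21. stock: 61 - 21 = 40. total_sold = 37
  Event 8 (sale 10): sell min(10,40)=10. stock: 40 - 10 = 30. total_sold = 47
  Event 9 (restock 23): 30 + 23 = 53
  Event 10 (sale 5): sell min(5,53)=5. stock: 53 - 5 = 48. total_sold = 52
  Event 11 (sale 19): sell min(19,48)=19. stock: 48 - 19 = 29. total_sold = 71
  Event 12 (adjust +2): 29 + 2 = 31
  Event 13 (sale 13): sell min(13,31)=13. stock: 31 - 13 = 18. total_sold = 84
  Event 14 (restock 36): 18 + 36 = 54
Final: stock = 54, total_sold = 84

Answer: 84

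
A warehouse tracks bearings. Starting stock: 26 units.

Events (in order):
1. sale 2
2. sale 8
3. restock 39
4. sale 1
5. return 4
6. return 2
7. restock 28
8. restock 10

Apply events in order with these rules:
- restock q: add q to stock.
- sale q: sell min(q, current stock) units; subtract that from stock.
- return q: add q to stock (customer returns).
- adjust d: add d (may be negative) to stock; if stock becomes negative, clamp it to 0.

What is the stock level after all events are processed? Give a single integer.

Answer: 98

Derivation:
Processing events:
Start: stock = 26
  Event 1 (sale 2): sell min(2,26)=2. stock: 26 - 2 = 24. total_sold = 2
  Event 2 (sale 8): sell min(8,24)=8. stock: 24 - 8 = 16. total_sold = 10
  Event 3 (restock 39): 16 + 39 = 55
  Event 4 (sale 1): sell min(1,55)=1. stock: 55 - 1 = 54. total_sold = 11
  Event 5 (return 4): 54 + 4 = 58
  Event 6 (return 2): 58 + 2 = 60
  Event 7 (restock 28): 60 + 28 = 88
  Event 8 (restock 10): 88 + 10 = 98
Final: stock = 98, total_sold = 11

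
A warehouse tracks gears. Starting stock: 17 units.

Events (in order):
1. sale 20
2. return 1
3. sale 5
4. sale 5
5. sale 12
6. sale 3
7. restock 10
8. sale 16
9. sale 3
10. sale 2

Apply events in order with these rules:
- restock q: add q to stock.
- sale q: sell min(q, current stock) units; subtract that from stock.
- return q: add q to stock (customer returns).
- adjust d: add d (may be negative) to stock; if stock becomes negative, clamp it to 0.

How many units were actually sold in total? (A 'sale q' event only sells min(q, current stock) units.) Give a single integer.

Processing events:
Start: stock = 17
  Event 1 (sale 20): sell min(20,17)=17. stock: 17 - 17 = 0. total_sold = 17
  Event 2 (return 1): 0 + 1 = 1
  Event 3 (sale 5): sell min(5,1)=1. stock: 1 - 1 = 0. total_sold = 18
  Event 4 (sale 5): sell min(5,0)=0. stock: 0 - 0 = 0. total_sold = 18
  Event 5 (sale 12): sell min(12,0)=0. stock: 0 - 0 = 0. total_sold = 18
  Event 6 (sale 3): sell min(3,0)=0. stock: 0 - 0 = 0. total_sold = 18
  Event 7 (restock 10): 0 + 10 = 10
  Event 8 (sale 16): sell min(16,10)=10. stock: 10 - 10 = 0. total_sold = 28
  Event 9 (sale 3): sell min(3,0)=0. stock: 0 - 0 = 0. total_sold = 28
  Event 10 (sale 2): sell min(2,0)=0. stock: 0 - 0 = 0. total_sold = 28
Final: stock = 0, total_sold = 28

Answer: 28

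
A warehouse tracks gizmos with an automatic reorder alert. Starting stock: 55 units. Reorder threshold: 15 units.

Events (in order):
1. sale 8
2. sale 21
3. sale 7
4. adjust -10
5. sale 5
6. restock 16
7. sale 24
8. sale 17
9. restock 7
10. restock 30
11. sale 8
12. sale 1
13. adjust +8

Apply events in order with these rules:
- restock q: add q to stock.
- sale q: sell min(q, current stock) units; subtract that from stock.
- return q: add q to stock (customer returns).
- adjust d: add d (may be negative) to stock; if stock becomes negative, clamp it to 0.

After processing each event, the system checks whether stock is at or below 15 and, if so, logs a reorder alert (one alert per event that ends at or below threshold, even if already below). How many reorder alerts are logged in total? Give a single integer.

Processing events:
Start: stock = 55
  Event 1 (sale 8): sell min(8,55)=8. stock: 55 - 8 = 47. total_sold = 8
  Event 2 (sale 21): sell min(21,47)=21. stock: 47 - 21 = 26. total_sold = 29
  Event 3 (sale 7): sell min(7,26)=7. stock: 26 - 7 = 19. total_sold = 36
  Event 4 (adjust -10): 19 + -10 = 9
  Event 5 (sale 5): sell min(5,9)=5. stock: 9 - 5 = 4. total_sold = 41
  Event 6 (restock 16): 4 + 16 = 20
  Event 7 (sale 24): sell min(24,20)=20. stock: 20 - 20 = 0. total_sold = 61
  Event 8 (sale 17): sell min(17,0)=0. stock: 0 - 0 = 0. total_sold = 61
  Event 9 (restock 7): 0 + 7 = 7
  Event 10 (restock 30): 7 + 30 = 37
  Event 11 (sale 8): sell min(8,37)=8. stock: 37 - 8 = 29. total_sold = 69
  Event 12 (sale 1): sell min(1,29)=1. stock: 29 - 1 = 28. total_sold = 70
  Event 13 (adjust +8): 28 + 8 = 36
Final: stock = 36, total_sold = 70

Checking against threshold 15:
  After event 1: stock=47 > 15
  After event 2: stock=26 > 15
  After event 3: stock=19 > 15
  After event 4: stock=9 <= 15 -> ALERT
  After event 5: stock=4 <= 15 -> ALERT
  After event 6: stock=20 > 15
  After event 7: stock=0 <= 15 -> ALERT
  After event 8: stock=0 <= 15 -> ALERT
  After event 9: stock=7 <= 15 -> ALERT
  After event 10: stock=37 > 15
  After event 11: stock=29 > 15
  After event 12: stock=28 > 15
  After event 13: stock=36 > 15
Alert events: [4, 5, 7, 8, 9]. Count = 5

Answer: 5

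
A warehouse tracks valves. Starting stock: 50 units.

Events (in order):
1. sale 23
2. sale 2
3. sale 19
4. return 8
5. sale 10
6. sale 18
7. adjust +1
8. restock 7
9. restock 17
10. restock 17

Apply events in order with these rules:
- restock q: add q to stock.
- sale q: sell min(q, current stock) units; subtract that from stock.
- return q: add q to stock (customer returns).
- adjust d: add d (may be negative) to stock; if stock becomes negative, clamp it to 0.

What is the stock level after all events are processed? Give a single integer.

Answer: 42

Derivation:
Processing events:
Start: stock = 50
  Event 1 (sale 23): sell min(23,50)=23. stock: 50 - 23 = 27. total_sold = 23
  Event 2 (sale 2): sell min(2,27)=2. stock: 27 - 2 = 25. total_sold = 25
  Event 3 (sale 19): sell min(19,25)=19. stock: 25 - 19 = 6. total_sold = 44
  Event 4 (return 8): 6 + 8 = 14
  Event 5 (sale 10): sell min(10,14)=10. stock: 14 - 10 = 4. total_sold = 54
  Event 6 (sale 18): sell min(18,4)=4. stock: 4 - 4 = 0. total_sold = 58
  Event 7 (adjust +1): 0 + 1 = 1
  Event 8 (restock 7): 1 + 7 = 8
  Event 9 (restock 17): 8 + 17 = 25
  Event 10 (restock 17): 25 + 17 = 42
Final: stock = 42, total_sold = 58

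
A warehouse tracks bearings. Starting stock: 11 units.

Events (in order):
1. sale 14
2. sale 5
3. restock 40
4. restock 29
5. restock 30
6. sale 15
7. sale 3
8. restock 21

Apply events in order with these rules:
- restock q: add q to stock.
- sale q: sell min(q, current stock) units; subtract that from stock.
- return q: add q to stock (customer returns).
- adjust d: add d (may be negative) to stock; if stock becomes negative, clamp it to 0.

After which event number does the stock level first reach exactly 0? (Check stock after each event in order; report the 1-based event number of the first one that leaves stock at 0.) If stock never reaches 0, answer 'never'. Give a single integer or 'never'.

Answer: 1

Derivation:
Processing events:
Start: stock = 11
  Event 1 (sale 14): sell min(14,11)=11. stock: 11 - 11 = 0. total_sold = 11
  Event 2 (sale 5): sell min(5,0)=0. stock: 0 - 0 = 0. total_sold = 11
  Event 3 (restock 40): 0 + 40 = 40
  Event 4 (restock 29): 40 + 29 = 69
  Event 5 (restock 30): 69 + 30 = 99
  Event 6 (sale 15): sell min(15,99)=15. stock: 99 - 15 = 84. total_sold = 26
  Event 7 (sale 3): sell min(3,84)=3. stock: 84 - 3 = 81. total_sold = 29
  Event 8 (restock 21): 81 + 21 = 102
Final: stock = 102, total_sold = 29

First zero at event 1.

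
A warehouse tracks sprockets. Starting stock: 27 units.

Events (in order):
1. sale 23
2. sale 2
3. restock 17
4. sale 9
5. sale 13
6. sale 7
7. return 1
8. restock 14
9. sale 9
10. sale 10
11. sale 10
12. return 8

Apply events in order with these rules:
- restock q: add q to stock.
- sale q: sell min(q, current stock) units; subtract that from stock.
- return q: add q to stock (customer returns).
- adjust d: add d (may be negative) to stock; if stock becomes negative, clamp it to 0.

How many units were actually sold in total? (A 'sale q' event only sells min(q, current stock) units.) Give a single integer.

Answer: 59

Derivation:
Processing events:
Start: stock = 27
  Event 1 (sale 23): sell min(23,27)=23. stock: 27 - 23 = 4. total_sold = 23
  Event 2 (sale 2): sell min(2,4)=2. stock: 4 - 2 = 2. total_sold = 25
  Event 3 (restock 17): 2 + 17 = 19
  Event 4 (sale 9): sell min(9,19)=9. stock: 19 - 9 = 10. total_sold = 34
  Event 5 (sale 13): sell min(13,10)=10. stock: 10 - 10 = 0. total_sold = 44
  Event 6 (sale 7): sell min(7,0)=0. stock: 0 - 0 = 0. total_sold = 44
  Event 7 (return 1): 0 + 1 = 1
  Event 8 (restock 14): 1 + 14 = 15
  Event 9 (sale 9): sell min(9,15)=9. stock: 15 - 9 = 6. total_sold = 53
  Event 10 (sale 10): sell min(10,6)=6. stock: 6 - 6 = 0. total_sold = 59
  Event 11 (sale 10): sell min(10,0)=0. stock: 0 - 0 = 0. total_sold = 59
  Event 12 (return 8): 0 + 8 = 8
Final: stock = 8, total_sold = 59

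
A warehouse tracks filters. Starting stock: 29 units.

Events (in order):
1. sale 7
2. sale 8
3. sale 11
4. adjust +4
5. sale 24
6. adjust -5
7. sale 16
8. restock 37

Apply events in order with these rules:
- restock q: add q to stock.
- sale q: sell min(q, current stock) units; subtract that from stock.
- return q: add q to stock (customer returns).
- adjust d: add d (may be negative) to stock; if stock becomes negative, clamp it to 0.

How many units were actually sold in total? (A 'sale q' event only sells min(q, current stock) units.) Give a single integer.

Answer: 33

Derivation:
Processing events:
Start: stock = 29
  Event 1 (sale 7): sell min(7,29)=7. stock: 29 - 7 = 22. total_sold = 7
  Event 2 (sale 8): sell min(8,22)=8. stock: 22 - 8 = 14. total_sold = 15
  Event 3 (sale 11): sell min(11,14)=11. stock: 14 - 11 = 3. total_sold = 26
  Event 4 (adjust +4): 3 + 4 = 7
  Event 5 (sale 24): sell min(24,7)=7. stock: 7 - 7 = 0. total_sold = 33
  Event 6 (adjust -5): 0 + -5 = 0 (clamped to 0)
  Event 7 (sale 16): sell min(16,0)=0. stock: 0 - 0 = 0. total_sold = 33
  Event 8 (restock 37): 0 + 37 = 37
Final: stock = 37, total_sold = 33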